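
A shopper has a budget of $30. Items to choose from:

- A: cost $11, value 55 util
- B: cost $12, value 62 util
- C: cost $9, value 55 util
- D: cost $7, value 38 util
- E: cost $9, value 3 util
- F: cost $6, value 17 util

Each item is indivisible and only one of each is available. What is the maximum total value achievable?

155 util

This is a 0/1 knapsack; check combinations near the capacity.
- B+C+D: cost 12+9+7=28, value 62+55+38=155
- A+B+D: cost 11+12+7=30, value 55+62+38=155
- A+C+D: cost 11+9+7=27, value 55+55+38=148
Best: 155 util.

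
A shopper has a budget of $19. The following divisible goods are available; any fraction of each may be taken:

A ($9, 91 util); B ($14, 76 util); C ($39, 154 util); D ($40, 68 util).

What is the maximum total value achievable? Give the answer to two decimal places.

Take in order of value per unit:
- A (91/9 per unit): all 9 → value 91, running total 91.00
- B (76/14 per unit): 10 of 14 → value 10×76/14 = 54.2857, running total 145.29
Total 145.29.

145.29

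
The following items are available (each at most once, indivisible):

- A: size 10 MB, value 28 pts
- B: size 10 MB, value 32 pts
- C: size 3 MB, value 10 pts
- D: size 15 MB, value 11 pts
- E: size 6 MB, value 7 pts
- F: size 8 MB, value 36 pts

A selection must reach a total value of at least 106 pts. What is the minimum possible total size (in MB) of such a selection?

Subsets with value ≥ 106, sorted by total size:
- A+B+C+F: size 31, value 106
- A+B+C+E+F: size 37, value 113
Minimum size: 31 MB.

31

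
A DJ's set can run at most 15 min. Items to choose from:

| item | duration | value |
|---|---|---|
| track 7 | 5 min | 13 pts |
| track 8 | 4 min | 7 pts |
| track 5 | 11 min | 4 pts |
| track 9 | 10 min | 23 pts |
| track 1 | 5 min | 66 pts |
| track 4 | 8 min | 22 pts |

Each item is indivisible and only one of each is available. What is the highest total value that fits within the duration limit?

Check high-value combinations within 15 min:
- track 9+track 1: duration 10+5=15, value 23+66=89
- track 1+track 4: duration 5+8=13, value 66+22=88
- track 7+track 8+track 1: duration 5+4+5=14, value 13+7+66=86
Best: 89 pts.

89 pts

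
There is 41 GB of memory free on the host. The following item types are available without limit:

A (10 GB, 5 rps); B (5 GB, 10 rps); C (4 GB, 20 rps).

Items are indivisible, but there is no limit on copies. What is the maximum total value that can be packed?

200 rps

Best value-per-unit is C at 20/4, and filling with it alone uses memory 10×4=40. No mix of the others beats 10×20 = 200.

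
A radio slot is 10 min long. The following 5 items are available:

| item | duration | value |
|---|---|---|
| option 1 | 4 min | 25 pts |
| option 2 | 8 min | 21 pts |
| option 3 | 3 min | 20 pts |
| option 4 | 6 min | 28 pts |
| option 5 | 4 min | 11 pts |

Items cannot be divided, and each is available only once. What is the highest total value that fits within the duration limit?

53 pts

Check high-value combinations within 10 min:
- option 1+option 4: duration 4+6=10, value 25+28=53
- option 3+option 4: duration 3+6=9, value 20+28=48
- option 1+option 3: duration 4+3=7, value 25+20=45
- option 4+option 5: duration 6+4=10, value 28+11=39
Best: 53 pts.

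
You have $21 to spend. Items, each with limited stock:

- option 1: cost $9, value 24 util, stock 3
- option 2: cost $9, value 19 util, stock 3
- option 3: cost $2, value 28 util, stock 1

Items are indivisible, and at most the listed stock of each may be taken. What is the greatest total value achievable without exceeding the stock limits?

76 util

Top feasible selections:
- 2×option 1 + 1×option 3: cost 20, value 76
- 1×option 1 + 1×option 2 + 1×option 3: cost 20, value 71
- 2×option 2 + 1×option 3: cost 20, value 66
- 1×option 1 + 1×option 3: cost 11, value 52
Best: 76 util.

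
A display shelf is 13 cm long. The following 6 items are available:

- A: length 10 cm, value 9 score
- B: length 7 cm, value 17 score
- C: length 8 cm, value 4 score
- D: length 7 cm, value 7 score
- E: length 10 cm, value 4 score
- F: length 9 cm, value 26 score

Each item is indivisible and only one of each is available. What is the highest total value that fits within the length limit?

This is a 0/1 knapsack; check combinations near the capacity.
- F: length 9, value 26
- B: length 7, value 17
- A: length 10, value 9
Best: 26 score.

26 score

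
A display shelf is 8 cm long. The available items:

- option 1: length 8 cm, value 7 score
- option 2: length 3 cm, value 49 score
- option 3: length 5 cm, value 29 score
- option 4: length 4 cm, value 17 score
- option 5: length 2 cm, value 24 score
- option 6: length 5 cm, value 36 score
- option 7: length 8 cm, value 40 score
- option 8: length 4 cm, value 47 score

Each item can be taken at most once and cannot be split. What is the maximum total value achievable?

96 score

Check high-value combinations within 8 cm:
- option 2+option 8: length 3+4=7, value 49+47=96
- option 2+option 6: length 3+5=8, value 49+36=85
- option 2+option 3: length 3+5=8, value 49+29=78
Best: 96 score.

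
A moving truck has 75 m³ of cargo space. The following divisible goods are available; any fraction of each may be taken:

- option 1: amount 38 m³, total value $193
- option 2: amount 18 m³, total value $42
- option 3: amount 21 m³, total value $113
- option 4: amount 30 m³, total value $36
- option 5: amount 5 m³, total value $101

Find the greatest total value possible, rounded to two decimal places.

Take in order of value per unit:
- option 5 (101/5 per unit): all 5 → value 101, running total 101.00
- option 3 (113/21 per unit): all 21 → value 113, running total 214.00
- option 1 (193/38 per unit): all 38 → value 193, running total 407.00
- option 2 (42/18 per unit): 11 of 18 → value 11×42/18 = 25.6667, running total 432.67
Total 432.67.

432.67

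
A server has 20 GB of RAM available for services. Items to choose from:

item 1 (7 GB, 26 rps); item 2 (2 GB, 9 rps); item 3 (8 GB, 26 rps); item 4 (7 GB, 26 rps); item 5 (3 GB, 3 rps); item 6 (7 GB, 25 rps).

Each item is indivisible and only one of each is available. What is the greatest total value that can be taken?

64 rps

Check high-value combinations within 20 GB:
- item 1+item 2+item 4+item 5: memory 7+2+7+3=19, value 26+9+26+3=64
- item 1+item 2+item 3+item 5: memory 7+2+8+3=20, value 26+9+26+3=64
- item 2+item 3+item 4+item 5: memory 2+8+7+3=20, value 9+26+26+3=64
Best: 64 rps.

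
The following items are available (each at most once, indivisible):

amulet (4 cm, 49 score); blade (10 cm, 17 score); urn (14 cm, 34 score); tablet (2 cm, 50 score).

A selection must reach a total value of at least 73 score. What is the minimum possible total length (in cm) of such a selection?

6

Subsets with value ≥ 73, sorted by total length:
- amulet+tablet: length 6, value 99
- amulet+blade+tablet: length 16, value 116
- urn+tablet: length 16, value 84
- amulet+urn: length 18, value 83
Minimum length: 6 cm.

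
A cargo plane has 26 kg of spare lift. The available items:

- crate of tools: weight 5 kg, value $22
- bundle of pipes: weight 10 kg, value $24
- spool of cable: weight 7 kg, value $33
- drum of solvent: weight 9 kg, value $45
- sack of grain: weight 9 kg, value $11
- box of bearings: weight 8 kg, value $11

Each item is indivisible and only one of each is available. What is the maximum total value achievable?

Check high-value combinations within 26 kg:
- bundle of pipes+spool of cable+drum of solvent: weight 10+7+9=26, value 24+33+45=102
- crate of tools+spool of cable+drum of solvent: weight 5+7+9=21, value 22+33+45=100
- crate of tools+bundle of pipes+drum of solvent: weight 5+10+9=24, value 22+24+45=91
- spool of cable+drum of solvent+box of bearings: weight 7+9+8=24, value 33+45+11=89
Best: $102.

$102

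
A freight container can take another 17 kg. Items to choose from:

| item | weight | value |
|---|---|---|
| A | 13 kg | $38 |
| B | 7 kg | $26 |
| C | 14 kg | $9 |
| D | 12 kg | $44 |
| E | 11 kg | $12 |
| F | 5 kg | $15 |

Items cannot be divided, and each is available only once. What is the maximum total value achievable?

$59

Check high-value combinations within 17 kg:
- D+F: weight 12+5=17, value 44+15=59
- D: weight 12, value 44
- B+F: weight 7+5=12, value 26+15=41
Best: $59.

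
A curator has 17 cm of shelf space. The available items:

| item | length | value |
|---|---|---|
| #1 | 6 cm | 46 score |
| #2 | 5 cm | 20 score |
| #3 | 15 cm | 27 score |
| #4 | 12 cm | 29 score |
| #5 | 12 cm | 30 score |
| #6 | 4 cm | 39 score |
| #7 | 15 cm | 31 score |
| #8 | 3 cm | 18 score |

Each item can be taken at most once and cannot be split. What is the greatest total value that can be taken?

Check high-value combinations within 17 cm:
- #1+#2+#6: length 6+5+4=15, value 46+20+39=105
- #1+#6+#8: length 6+4+3=13, value 46+39+18=103
- #1+#6: length 6+4=10, value 46+39=85
Best: 105 score.

105 score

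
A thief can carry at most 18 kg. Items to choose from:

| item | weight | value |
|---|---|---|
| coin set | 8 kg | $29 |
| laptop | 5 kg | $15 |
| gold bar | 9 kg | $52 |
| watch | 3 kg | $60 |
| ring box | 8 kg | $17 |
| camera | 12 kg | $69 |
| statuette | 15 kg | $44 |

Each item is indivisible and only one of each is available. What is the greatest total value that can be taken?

Check high-value combinations within 18 kg:
- watch+camera: weight 3+12=15, value 60+69=129
- laptop+gold bar+watch: weight 5+9+3=17, value 15+52+60=127
- gold bar+watch: weight 9+3=12, value 52+60=112
Best: $129.

$129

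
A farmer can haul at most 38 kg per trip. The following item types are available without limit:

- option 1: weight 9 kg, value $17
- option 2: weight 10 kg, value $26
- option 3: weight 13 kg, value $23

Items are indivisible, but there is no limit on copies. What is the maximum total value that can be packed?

$86

Best value-per-unit is option 2 at 26/10; filling with it alone gives 3×26 = 78.
Optimal mix: 2×option 1 + 2×option 2 → weight 38, value 86.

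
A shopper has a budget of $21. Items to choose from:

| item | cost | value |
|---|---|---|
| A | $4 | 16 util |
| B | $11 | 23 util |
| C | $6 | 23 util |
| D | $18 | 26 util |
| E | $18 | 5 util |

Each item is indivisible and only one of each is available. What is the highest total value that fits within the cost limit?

62 util

Check high-value combinations within $21:
- A+B+C: cost 4+11+6=21, value 16+23+23=62
- B+C: cost 11+6=17, value 23+23=46
- A+C: cost 4+6=10, value 16+23=39
- A+B: cost 4+11=15, value 16+23=39
- D: cost 18, value 26
Best: 62 util.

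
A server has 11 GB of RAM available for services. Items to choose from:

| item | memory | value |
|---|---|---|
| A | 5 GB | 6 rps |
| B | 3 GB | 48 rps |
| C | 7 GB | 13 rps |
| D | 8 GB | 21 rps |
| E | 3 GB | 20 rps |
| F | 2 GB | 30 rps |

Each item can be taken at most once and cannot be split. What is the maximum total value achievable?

98 rps

This is a 0/1 knapsack; check combinations near the capacity.
- B+E+F: memory 3+3+2=8, value 48+20+30=98
- A+B+F: memory 5+3+2=10, value 6+48+30=84
- B+F: memory 3+2=5, value 48+30=78
- A+B+E: memory 5+3+3=11, value 6+48+20=74
Best: 98 rps.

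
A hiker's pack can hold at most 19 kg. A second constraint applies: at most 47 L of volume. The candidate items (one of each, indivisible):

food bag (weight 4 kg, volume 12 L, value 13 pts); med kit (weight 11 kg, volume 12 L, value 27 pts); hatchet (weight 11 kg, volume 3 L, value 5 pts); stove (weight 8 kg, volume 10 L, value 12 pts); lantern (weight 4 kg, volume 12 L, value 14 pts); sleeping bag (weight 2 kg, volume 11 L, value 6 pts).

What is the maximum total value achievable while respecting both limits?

Feasible sets respecting both limits:
- food bag+med kit+lantern: weight 19, volume 36, value 54
- med kit+lantern+sleeping bag: weight 17, volume 35, value 47
- food bag+med kit+sleeping bag: weight 17, volume 35, value 46
Best: 54 pts.

54 pts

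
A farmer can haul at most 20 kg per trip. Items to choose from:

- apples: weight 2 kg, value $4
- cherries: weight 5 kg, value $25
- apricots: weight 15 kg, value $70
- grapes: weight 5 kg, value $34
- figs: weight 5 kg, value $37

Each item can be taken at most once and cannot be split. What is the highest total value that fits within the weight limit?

$107

This is a 0/1 knapsack; check combinations near the capacity.
- apricots+figs: weight 15+5=20, value 70+37=107
- apricots+grapes: weight 15+5=20, value 70+34=104
- apples+cherries+grapes+figs: weight 2+5+5+5=17, value 4+25+34+37=100
Best: $107.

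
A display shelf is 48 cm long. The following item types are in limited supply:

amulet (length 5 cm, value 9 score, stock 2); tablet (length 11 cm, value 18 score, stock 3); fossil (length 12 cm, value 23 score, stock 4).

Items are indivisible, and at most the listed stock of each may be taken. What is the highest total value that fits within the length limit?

Best selections within length 48 and stock limits:
- 4×fossil: length 48, value 92
- 2×amulet + 3×fossil: length 46, value 87
Best: 92 score.

92 score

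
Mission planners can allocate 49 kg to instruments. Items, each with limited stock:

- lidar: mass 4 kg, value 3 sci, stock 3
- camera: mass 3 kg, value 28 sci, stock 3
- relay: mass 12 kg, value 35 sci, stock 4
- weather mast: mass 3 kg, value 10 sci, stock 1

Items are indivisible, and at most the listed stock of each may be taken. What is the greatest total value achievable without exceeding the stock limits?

Best selections within mass 49 and stock limits:
- 3×camera + 3×relay + 1×weather mast: mass 48, value 199
- 1×lidar + 3×camera + 3×relay: mass 49, value 192
- 3×camera + 3×relay: mass 45, value 189
Best: 199 sci.

199 sci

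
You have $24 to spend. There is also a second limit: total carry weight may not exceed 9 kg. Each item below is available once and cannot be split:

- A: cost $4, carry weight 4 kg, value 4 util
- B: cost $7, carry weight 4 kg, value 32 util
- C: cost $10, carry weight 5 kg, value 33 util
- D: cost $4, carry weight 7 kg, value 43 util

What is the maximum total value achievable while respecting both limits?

65 util

Feasible sets respecting both limits:
- B+C: cost 17, carry weight 9, value 65
- D: cost 4, carry weight 7, value 43
- A+C: cost 14, carry weight 9, value 37
Best: 65 util.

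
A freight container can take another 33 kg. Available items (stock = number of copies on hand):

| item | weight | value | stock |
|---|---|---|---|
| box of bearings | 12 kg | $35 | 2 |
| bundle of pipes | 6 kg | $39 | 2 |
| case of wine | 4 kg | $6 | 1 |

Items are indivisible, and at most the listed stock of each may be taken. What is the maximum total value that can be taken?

$119

Top feasible selections:
- 1×box of bearings + 2×bundle of pipes + 1×case of wine: weight 28, value 119
- 1×box of bearings + 2×bundle of pipes: weight 24, value 113
- 2×box of bearings + 1×bundle of pipes: weight 30, value 109
- 2×bundle of pipes + 1×case of wine: weight 16, value 84
Best: $119.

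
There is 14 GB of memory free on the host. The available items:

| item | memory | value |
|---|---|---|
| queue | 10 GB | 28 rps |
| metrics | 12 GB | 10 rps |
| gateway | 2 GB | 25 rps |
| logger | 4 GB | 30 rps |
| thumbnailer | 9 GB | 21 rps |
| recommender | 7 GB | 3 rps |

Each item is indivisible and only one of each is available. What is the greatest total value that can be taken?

58 rps

Check high-value combinations within 14 GB:
- gateway+logger+recommender: memory 2+4+7=13, value 25+30+3=58
- queue+logger: memory 10+4=14, value 28+30=58
- gateway+logger: memory 2+4=6, value 25+30=55
- queue+gateway: memory 10+2=12, value 28+25=53
- logger+thumbnailer: memory 4+9=13, value 30+21=51
Best: 58 rps.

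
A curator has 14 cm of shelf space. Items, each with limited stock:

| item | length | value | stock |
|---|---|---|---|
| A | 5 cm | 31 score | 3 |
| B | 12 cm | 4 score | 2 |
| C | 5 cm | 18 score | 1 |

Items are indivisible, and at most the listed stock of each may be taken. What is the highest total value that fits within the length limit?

Top feasible selections:
- 2×A: length 10, value 62
- 1×A + 1×C: length 10, value 49
Best: 62 score.

62 score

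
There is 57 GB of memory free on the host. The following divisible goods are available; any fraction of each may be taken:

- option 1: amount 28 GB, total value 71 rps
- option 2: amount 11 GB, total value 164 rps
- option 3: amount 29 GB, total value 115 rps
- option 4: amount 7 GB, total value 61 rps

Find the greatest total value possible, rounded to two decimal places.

Take in order of value per unit:
- option 2 (164/11 per unit): all 11 → value 164, running total 164.00
- option 4 (61/7 per unit): all 7 → value 61, running total 225.00
- option 3 (115/29 per unit): all 29 → value 115, running total 340.00
- option 1 (71/28 per unit): 10 of 28 → value 10×71/28 = 25.3571, running total 365.36
Total 365.36.

365.36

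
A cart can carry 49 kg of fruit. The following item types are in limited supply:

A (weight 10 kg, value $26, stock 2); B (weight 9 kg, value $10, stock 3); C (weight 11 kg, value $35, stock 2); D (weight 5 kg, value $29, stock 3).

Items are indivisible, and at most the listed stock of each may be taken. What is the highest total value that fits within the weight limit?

Top feasible selections:
- 1×A + 2×C + 3×D: weight 47, value 183
- 2×A + 1×C + 3×D: weight 46, value 174
- 1×B + 2×C + 3×D: weight 46, value 167
- 1×A + 1×B + 1×C + 3×D: weight 45, value 158
Best: $183.

$183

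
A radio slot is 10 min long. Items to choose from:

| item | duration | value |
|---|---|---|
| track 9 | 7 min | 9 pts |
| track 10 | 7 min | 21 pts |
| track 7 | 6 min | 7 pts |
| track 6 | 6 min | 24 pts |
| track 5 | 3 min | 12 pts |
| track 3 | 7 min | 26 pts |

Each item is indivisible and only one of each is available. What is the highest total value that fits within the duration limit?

38 pts

Check high-value combinations within 10 min:
- track 5+track 3: duration 3+7=10, value 12+26=38
- track 6+track 5: duration 6+3=9, value 24+12=36
- track 10+track 5: duration 7+3=10, value 21+12=33
- track 3: duration 7, value 26
- track 6: duration 6, value 24
Best: 38 pts.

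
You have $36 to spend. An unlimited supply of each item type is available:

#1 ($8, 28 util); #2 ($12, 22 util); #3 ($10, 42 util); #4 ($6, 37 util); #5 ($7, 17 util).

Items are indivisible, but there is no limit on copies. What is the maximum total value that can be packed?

222 util

Best value-per-unit is #4 at 37/6, and filling with it alone uses cost 6×6=36. No mix of the others beats 6×37 = 222.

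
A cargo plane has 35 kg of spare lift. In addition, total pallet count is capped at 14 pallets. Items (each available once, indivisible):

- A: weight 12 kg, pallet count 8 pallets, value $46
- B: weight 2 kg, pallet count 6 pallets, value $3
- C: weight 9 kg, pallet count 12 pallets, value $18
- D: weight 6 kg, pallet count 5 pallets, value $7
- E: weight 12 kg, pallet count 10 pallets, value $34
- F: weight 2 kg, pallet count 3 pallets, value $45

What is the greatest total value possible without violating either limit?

Feasible sets respecting both limits:
- A+F: weight 14, pallet count 11, value 91
- E+F: weight 14, pallet count 13, value 79
- B+D+F: weight 10, pallet count 14, value 55
Best: $91.

$91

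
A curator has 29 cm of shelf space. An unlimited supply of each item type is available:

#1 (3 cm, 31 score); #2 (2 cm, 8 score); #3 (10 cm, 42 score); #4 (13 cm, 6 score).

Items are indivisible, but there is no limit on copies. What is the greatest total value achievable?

287 score

Best value-per-unit is #1 at 31/3; filling with it alone gives 9×31 = 279.
Optimal mix: 9×#1 + 1×#2 → length 29, value 287.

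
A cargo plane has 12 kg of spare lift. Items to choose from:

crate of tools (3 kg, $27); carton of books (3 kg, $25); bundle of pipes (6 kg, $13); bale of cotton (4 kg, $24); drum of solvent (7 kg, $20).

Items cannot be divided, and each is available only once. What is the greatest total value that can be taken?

$76

Check high-value combinations within 12 kg:
- crate of tools+carton of books+bale of cotton: weight 3+3+4=10, value 27+25+24=76
- crate of tools+carton of books+bundle of pipes: weight 3+3+6=12, value 27+25+13=65
- crate of tools+carton of books: weight 3+3=6, value 27+25=52
Best: $76.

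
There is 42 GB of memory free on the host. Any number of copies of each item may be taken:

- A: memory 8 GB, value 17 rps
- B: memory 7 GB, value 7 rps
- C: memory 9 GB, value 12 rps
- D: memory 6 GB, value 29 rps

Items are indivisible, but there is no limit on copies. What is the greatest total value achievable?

203 rps

Best value-per-unit is D at 29/6, and filling with it alone uses memory 7×6=42. No mix of the others beats 7×29 = 203.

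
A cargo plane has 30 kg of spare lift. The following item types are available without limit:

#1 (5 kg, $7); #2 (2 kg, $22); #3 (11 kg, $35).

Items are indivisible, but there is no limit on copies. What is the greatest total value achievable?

$330

Best value-per-unit is #2 at 22/2, and filling with it alone uses weight 15×2=30. No mix of the others beats 15×22 = 330.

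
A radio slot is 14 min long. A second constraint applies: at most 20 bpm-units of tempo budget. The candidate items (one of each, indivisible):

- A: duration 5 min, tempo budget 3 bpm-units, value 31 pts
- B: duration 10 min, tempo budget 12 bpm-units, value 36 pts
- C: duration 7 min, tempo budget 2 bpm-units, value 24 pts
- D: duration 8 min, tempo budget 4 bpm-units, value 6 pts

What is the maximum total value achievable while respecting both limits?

Feasible sets respecting both limits:
- A+C: duration 12, tempo budget 5, value 55
- A+D: duration 13, tempo budget 7, value 37
- B: duration 10, tempo budget 12, value 36
- A: duration 5, tempo budget 3, value 31
Best: 55 pts.

55 pts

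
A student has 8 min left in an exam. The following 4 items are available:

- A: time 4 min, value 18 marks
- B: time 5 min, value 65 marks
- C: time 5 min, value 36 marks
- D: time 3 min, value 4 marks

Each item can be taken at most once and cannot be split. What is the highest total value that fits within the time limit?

69 marks

Check high-value combinations within 8 min:
- B+D: time 5+3=8, value 65+4=69
- B: time 5, value 65
- C+D: time 5+3=8, value 36+4=40
- C: time 5, value 36
Best: 69 marks.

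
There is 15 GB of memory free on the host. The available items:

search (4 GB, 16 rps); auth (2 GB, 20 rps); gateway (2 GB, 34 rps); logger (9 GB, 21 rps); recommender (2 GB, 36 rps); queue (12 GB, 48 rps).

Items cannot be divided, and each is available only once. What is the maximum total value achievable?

111 rps

This is a 0/1 knapsack; check combinations near the capacity.
- auth+gateway+logger+recommender: memory 2+2+9+2=15, value 20+34+21+36=111
- search+auth+gateway+recommender: memory 4+2+2+2=10, value 16+20+34+36=106
- gateway+logger+recommender: memory 2+9+2=13, value 34+21+36=91
- auth+gateway+recommender: memory 2+2+2=6, value 20+34+36=90
Best: 111 rps.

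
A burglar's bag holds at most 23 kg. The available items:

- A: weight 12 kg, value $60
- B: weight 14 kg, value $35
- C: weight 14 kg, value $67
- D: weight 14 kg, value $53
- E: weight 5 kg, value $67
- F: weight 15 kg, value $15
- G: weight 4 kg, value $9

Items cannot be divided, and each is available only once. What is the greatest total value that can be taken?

Check high-value combinations within 23 kg:
- C+E+G: weight 14+5+4=23, value 67+67+9=143
- A+E+G: weight 12+5+4=21, value 60+67+9=136
- C+E: weight 14+5=19, value 67+67=134
- D+E+G: weight 14+5+4=23, value 53+67+9=129
Best: $143.

$143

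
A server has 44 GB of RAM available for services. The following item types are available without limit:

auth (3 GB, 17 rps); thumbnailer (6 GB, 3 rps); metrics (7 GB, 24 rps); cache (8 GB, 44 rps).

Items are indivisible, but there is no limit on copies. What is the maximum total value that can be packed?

248 rps

Best value-per-unit is auth at 17/3; filling with it alone gives 14×17 = 238.
Optimal mix: 12×auth + 1×cache → memory 44, value 248.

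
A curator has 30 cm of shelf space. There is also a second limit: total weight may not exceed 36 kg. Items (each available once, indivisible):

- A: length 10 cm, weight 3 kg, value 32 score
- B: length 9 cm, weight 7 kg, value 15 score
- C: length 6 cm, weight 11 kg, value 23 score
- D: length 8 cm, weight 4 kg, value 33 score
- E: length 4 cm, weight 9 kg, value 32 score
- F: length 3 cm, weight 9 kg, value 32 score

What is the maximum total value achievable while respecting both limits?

Feasible sets respecting both limits:
- A+D+E+F: length 25, weight 25, value 129
- A+C+D+E: length 28, weight 27, value 120
- A+C+D+F: length 27, weight 27, value 120
Best: 129 score.

129 score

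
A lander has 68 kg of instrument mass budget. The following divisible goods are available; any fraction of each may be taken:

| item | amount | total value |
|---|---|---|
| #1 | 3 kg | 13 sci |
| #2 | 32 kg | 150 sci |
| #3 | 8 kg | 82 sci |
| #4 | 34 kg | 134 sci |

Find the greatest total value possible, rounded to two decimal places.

Take in order of value per unit:
- #3 (82/8 per unit): all 8 → value 82, running total 82.00
- #2 (150/32 per unit): all 32 → value 150, running total 232.00
- #1 (13/3 per unit): all 3 → value 13, running total 245.00
- #4 (134/34 per unit): 25 of 34 → value 25×134/34 = 98.5294, running total 343.53
Total 343.53.

343.53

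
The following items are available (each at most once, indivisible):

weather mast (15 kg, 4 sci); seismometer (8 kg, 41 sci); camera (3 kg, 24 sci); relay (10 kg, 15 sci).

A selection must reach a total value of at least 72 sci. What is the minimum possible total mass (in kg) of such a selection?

Subsets with value ≥ 72, sorted by total mass:
- seismometer+camera+relay: mass 21, value 80
- weather mast+seismometer+camera+relay: mass 36, value 84
Minimum mass: 21 kg.

21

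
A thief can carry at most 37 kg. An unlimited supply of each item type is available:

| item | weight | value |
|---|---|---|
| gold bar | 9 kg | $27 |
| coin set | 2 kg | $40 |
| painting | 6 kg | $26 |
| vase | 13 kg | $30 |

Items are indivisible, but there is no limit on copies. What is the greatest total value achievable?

Best value-per-unit is coin set at 40/2, and filling with it alone uses weight 18×2=36. No mix of the others beats 18×40 = 720.

$720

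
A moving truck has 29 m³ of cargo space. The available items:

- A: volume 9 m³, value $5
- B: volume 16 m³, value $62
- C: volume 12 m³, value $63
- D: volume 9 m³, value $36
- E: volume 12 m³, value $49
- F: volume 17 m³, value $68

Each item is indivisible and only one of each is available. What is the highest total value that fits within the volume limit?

$131

Check high-value combinations within 29 m³:
- C+F: volume 12+17=29, value 63+68=131
- B+C: volume 16+12=28, value 62+63=125
- E+F: volume 12+17=29, value 49+68=117
- C+E: volume 12+12=24, value 63+49=112
Best: $131.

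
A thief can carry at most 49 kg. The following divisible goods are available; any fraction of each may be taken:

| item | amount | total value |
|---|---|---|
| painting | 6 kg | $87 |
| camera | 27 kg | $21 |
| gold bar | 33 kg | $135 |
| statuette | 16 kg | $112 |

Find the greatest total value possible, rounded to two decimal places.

Take in order of value per unit:
- painting (87/6 per unit): all 6 → value 87, running total 87.00
- statuette (112/16 per unit): all 16 → value 112, running total 199.00
- gold bar (135/33 per unit): 27 of 33 → value 27×135/33 = 110.4545, running total 309.45
Total 309.45.

309.45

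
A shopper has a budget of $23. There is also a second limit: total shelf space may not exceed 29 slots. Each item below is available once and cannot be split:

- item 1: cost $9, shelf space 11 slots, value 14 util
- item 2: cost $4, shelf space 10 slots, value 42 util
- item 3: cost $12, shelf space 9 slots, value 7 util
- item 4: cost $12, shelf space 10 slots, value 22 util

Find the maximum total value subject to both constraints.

Feasible sets respecting both limits:
- item 2+item 4: cost 16, shelf space 20, value 64
- item 1+item 2: cost 13, shelf space 21, value 56
- item 2+item 3: cost 16, shelf space 19, value 49
Best: 64 util.

64 util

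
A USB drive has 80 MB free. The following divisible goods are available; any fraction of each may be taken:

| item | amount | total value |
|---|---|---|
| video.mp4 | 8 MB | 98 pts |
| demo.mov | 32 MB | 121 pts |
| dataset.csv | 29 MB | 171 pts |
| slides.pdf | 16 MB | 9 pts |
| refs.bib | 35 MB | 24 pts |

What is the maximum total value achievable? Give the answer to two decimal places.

397.54

Take in order of value per unit:
- video.mp4 (98/8 per unit): all 8 → value 98, running total 98.00
- dataset.csv (171/29 per unit): all 29 → value 171, running total 269.00
- demo.mov (121/32 per unit): all 32 → value 121, running total 390.00
- refs.bib (24/35 per unit): 11 of 35 → value 11×24/35 = 7.5429, running total 397.54
Total 397.54.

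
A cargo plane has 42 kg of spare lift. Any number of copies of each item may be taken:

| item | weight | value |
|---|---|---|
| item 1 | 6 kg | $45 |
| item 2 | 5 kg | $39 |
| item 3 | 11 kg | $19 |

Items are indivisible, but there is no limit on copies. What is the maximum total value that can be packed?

$324

Best value-per-unit is item 2 at 39/5; filling with it alone gives 8×39 = 312.
Optimal mix: 2×item 1 + 6×item 2 → weight 42, value 324.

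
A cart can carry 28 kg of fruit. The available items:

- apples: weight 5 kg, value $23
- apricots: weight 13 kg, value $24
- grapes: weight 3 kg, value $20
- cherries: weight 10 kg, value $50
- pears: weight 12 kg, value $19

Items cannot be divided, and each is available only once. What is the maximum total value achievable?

Check high-value combinations within 28 kg:
- apples+apricots+cherries: weight 5+13+10=28, value 23+24+50=97
- apricots+grapes+cherries: weight 13+3+10=26, value 24+20+50=94
- apples+grapes+cherries: weight 5+3+10=18, value 23+20+50=93
- apples+cherries+pears: weight 5+10+12=27, value 23+50+19=92
Best: $97.

$97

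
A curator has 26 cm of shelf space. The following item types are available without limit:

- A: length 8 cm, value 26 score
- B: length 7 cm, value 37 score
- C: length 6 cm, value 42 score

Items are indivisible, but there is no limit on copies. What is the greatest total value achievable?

Best value-per-unit is C at 42/6, and filling with it alone uses length 4×6=24. No mix of the others beats 4×42 = 168.

168 score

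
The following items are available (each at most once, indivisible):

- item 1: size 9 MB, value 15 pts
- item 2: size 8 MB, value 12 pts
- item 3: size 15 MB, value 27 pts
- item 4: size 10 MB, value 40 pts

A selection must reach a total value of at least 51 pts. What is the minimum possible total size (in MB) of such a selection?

Subsets with value ≥ 51, sorted by total size:
- item 2+item 4: size 18, value 52
- item 1+item 4: size 19, value 55
- item 3+item 4: size 25, value 67
Minimum size: 18 MB.

18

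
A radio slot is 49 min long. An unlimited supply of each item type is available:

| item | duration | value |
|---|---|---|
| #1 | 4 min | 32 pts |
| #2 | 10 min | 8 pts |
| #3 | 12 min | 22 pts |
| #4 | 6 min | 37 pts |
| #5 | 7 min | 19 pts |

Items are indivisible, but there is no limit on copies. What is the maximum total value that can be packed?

Best value-per-unit is #1 at 32/4, and filling with it alone uses duration 12×4=48. No mix of the others beats 12×32 = 384.

384 pts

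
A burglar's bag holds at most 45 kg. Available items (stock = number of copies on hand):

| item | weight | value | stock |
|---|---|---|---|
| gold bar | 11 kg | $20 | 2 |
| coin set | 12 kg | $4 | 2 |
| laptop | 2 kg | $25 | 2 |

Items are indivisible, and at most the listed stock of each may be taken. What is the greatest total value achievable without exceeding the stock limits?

Top feasible selections:
- 2×gold bar + 1×coin set + 2×laptop: weight 38, value 94
- 2×gold bar + 2×laptop: weight 26, value 90
- 1×gold bar + 2×coin set + 2×laptop: weight 39, value 78
- 1×gold bar + 1×coin set + 2×laptop: weight 27, value 74
Best: $94.

$94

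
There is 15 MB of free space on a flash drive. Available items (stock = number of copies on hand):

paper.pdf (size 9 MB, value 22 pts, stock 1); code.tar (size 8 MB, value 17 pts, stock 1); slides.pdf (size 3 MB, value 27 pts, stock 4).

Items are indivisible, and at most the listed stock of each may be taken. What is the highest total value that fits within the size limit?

108 pts

Best selections within size 15 and stock limits:
- 4×slides.pdf: size 12, value 108
- 3×slides.pdf: size 9, value 81
Best: 108 pts.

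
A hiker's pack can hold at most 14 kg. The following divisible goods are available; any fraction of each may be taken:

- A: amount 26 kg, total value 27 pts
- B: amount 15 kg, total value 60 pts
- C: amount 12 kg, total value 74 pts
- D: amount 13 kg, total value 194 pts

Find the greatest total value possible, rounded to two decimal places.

200.17

Take in order of value per unit:
- D (194/13 per unit): all 13 → value 194, running total 194.00
- C (74/12 per unit): 1 of 12 → value 1×74/12 = 6.1667, running total 200.17
Total 200.17.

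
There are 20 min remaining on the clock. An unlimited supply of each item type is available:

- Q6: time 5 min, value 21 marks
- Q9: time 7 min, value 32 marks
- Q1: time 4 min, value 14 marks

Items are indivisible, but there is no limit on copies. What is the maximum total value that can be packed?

85 marks

Best value-per-unit is Q9 at 32/7; filling with it alone gives 2×32 = 64.
Optimal mix: 1×Q6 + 2×Q9 → time 19, value 85.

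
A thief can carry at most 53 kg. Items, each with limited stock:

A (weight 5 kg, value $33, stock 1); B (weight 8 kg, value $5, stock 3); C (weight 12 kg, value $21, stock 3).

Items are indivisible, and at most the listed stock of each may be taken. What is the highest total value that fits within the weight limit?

$101

Best selections within weight 53 and stock limits:
- 1×A + 1×B + 3×C: weight 49, value 101
- 1×A + 3×C: weight 41, value 96
Best: $101.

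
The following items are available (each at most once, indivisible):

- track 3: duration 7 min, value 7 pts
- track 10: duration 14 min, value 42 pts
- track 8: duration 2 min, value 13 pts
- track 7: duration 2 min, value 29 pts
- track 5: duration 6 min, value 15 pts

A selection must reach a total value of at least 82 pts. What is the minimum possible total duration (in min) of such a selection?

18

Subsets with value ≥ 82, sorted by total duration:
- track 10+track 8+track 7: duration 18, value 84
- track 10+track 7+track 5: duration 22, value 86
Minimum duration: 18 min.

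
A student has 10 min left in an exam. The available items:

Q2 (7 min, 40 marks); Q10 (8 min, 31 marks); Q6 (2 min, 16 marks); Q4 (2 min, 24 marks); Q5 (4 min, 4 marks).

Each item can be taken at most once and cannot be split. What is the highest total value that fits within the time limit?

Check high-value combinations within 10 min:
- Q2+Q4: time 7+2=9, value 40+24=64
- Q2+Q6: time 7+2=9, value 40+16=56
- Q10+Q4: time 8+2=10, value 31+24=55
- Q10+Q6: time 8+2=10, value 31+16=47
Best: 64 marks.

64 marks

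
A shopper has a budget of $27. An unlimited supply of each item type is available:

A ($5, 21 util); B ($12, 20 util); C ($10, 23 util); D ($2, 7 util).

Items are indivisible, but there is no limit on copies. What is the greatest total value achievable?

Best value-per-unit is A at 21/5; filling with it alone gives 5×21 = 105.
Optimal mix: 5×A + 1×D → cost 27, value 112.

112 util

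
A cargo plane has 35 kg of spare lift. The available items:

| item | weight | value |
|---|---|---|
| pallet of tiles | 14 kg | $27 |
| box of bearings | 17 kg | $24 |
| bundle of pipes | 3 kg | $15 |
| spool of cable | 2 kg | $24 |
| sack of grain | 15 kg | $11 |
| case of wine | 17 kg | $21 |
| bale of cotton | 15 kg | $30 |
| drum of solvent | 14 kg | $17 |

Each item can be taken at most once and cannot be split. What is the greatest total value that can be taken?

This is a 0/1 knapsack; check combinations near the capacity.
- pallet of tiles+bundle of pipes+spool of cable+bale of cotton: weight 14+3+2+15=34, value 27+15+24+30=96
- bundle of pipes+spool of cable+bale of cotton+drum of solvent: weight 3+2+15+14=34, value 15+24+30+17=86
- pallet of tiles+bundle of pipes+spool of cable+drum of solvent: weight 14+3+2+14=33, value 27+15+24+17=83
- pallet of tiles+spool of cable+bale of cotton: weight 14+2+15=31, value 27+24+30=81
- bundle of pipes+spool of cable+sack of grain+bale of cotton: weight 3+2+15+15=35, value 15+24+11+30=80
Best: $96.

$96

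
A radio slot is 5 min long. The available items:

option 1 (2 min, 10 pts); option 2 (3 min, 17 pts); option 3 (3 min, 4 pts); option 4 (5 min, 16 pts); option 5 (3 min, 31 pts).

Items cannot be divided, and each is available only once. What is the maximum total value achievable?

41 pts

This is a 0/1 knapsack; check combinations near the capacity.
- option 1+option 5: duration 2+3=5, value 10+31=41
- option 5: duration 3, value 31
- option 1+option 2: duration 2+3=5, value 10+17=27
Best: 41 pts.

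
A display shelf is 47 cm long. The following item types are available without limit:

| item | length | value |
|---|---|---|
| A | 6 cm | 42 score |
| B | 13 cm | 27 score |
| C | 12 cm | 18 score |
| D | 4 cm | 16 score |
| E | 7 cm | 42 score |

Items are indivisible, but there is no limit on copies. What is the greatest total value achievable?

310 score

Best value-per-unit is A at 42/6; filling with it alone gives 7×42 = 294.
Optimal mix: 7×A + 1×D → length 46, value 310.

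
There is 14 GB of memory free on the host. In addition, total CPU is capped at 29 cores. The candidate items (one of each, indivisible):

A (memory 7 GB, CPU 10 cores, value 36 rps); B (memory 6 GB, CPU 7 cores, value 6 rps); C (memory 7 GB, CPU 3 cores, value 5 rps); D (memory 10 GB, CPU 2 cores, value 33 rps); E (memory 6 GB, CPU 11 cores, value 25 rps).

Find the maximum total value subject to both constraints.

Feasible sets respecting both limits:
- A+E: memory 13, CPU 21, value 61
- A+B: memory 13, CPU 17, value 42
- A+C: memory 14, CPU 13, value 41
- A: memory 7, CPU 10, value 36
Best: 61 rps.

61 rps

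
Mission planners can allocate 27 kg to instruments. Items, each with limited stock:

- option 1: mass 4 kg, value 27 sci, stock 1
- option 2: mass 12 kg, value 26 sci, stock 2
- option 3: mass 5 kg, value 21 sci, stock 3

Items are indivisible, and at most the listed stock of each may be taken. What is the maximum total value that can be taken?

95 sci

Top feasible selections:
- 1×option 1 + 1×option 2 + 2×option 3: mass 26, value 95
- 1×option 1 + 3×option 3: mass 19, value 90
- 1×option 2 + 3×option 3: mass 27, value 89
Best: 95 sci.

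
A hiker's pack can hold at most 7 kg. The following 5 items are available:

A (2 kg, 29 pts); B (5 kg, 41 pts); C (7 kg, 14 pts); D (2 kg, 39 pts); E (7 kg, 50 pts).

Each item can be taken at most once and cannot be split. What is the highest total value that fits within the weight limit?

80 pts

This is a 0/1 knapsack; check combinations near the capacity.
- B+D: weight 5+2=7, value 41+39=80
- A+B: weight 2+5=7, value 29+41=70
- A+D: weight 2+2=4, value 29+39=68
- E: weight 7, value 50
- B: weight 5, value 41
Best: 80 pts.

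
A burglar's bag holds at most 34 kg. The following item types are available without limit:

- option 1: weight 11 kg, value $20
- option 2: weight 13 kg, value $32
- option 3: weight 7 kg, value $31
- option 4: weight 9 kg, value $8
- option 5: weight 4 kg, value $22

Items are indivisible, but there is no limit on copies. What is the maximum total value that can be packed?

$176

Best value-per-unit is option 5 at 22/4, and filling with it alone uses weight 8×4=32. No mix of the others beats 8×22 = 176.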